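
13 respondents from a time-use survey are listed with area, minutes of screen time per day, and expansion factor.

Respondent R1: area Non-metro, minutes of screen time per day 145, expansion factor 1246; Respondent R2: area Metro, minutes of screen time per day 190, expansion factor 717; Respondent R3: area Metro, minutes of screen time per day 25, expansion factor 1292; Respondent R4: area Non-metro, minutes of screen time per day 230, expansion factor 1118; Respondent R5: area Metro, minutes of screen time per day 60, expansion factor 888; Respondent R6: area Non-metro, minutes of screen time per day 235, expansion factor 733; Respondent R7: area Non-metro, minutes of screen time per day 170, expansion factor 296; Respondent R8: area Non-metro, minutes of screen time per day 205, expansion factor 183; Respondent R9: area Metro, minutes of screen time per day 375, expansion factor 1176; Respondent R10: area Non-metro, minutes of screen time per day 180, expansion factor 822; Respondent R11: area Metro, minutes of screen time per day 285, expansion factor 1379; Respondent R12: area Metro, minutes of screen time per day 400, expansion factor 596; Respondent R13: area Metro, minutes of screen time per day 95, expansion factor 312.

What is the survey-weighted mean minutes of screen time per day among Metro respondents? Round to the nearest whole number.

Metro rows: R2, R3, R5, R9, R11, R12, R13
Weighted sum = 190×717 + 25×1292 + 60×888 + 375×1176 + 285×1379 + 400×596 + 95×312
  = 136230 + 32300 + 53280 + 441000 + 393015 + 238400 + 29640 = 1323865
Sum of weights = 6360
Weighted mean = 1323865 / 6360 = 208.15487

208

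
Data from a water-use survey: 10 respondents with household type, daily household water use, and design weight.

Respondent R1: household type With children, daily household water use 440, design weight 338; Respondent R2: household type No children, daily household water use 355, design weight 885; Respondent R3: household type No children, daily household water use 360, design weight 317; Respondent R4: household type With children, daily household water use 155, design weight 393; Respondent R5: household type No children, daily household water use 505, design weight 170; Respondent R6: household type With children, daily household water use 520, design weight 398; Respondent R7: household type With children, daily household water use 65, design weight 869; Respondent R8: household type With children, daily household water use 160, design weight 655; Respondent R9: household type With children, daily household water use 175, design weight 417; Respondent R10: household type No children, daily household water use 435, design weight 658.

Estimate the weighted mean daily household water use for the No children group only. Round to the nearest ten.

No children rows: R2, R3, R5, R10
Weighted sum = 355×885 + 360×317 + 505×170 + 435×658
  = 314175 + 114120 + 85850 + 286230 = 800375
Sum of weights = 2030
Weighted mean = 800375 / 2030 = 394.2734

390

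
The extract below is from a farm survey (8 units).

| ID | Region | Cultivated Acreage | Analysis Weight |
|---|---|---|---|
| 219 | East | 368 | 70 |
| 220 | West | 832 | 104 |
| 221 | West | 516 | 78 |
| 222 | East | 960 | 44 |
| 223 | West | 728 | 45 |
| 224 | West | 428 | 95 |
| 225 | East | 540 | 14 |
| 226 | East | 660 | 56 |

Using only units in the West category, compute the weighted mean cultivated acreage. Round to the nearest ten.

West rows: 220, 221, 223, 224
Weighted sum = 832×104 + 516×78 + 728×45 + 428×95
  = 200196
Sum of weights = 322
Weighted mean = 200196 / 322 = 621.72671

620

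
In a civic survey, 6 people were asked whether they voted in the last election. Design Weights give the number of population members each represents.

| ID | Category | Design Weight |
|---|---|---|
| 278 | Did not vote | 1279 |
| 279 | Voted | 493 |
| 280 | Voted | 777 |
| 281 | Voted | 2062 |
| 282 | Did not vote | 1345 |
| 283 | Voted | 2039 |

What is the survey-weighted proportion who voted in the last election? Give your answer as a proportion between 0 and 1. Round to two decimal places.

0.67

Sum of weights for 'Voted' = 493 + 777 + 2062 + 2039 = 5371
Total weight = 1279 + 493 + 777 + 2062 + 1345 + 2039 = 7995
Weighted proportion = 5371 / 7995 = 0.67179487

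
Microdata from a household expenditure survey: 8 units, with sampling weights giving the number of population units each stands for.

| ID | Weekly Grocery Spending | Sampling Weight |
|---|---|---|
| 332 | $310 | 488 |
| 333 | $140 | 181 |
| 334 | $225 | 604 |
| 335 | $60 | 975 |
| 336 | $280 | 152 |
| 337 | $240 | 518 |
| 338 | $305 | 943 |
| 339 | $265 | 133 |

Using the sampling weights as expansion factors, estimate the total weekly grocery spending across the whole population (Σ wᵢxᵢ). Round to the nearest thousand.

Weighted total = 310×488 + 140×181 + 225×604 + 60×975 + 280×152 + 240×518 + 305×943 + 265×133
  = 151280 + 25340 + 135900 + 58500 + 42560 + 124320 + 287615 + 35245 = 860760

861000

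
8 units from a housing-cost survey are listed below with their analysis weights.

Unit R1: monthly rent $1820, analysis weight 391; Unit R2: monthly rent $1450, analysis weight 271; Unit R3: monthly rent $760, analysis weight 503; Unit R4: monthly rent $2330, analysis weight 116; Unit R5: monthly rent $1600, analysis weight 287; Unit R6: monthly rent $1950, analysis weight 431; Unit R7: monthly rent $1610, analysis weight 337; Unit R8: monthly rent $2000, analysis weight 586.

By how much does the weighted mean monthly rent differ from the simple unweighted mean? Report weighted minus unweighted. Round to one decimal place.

Unweighted sum = 1820 + 1450 + 760 + 2330 + 1600 + 1950 + 1610 + 2000 = 13520
Unweighted mean = 13520 / 8 = 1690
Weighted sum = 1820×391 + 1450×271 + 760×503 + 2330×116 + 1600×287 + 1950×431 + 1610×337 + 2000×586
  = 711620 + 392950 + 382280 + 270280 + 459200 + 840450 + 542570 + 1172000 = 4771350
Sum of weights = 391 + 271 + 503 + 116 + 287 + 431 + 337 + 586 = 2922
Weighted mean = 4771350 / 2922 = 1632.9055
Difference (weighted minus unweighted) = -57.094456

-57.1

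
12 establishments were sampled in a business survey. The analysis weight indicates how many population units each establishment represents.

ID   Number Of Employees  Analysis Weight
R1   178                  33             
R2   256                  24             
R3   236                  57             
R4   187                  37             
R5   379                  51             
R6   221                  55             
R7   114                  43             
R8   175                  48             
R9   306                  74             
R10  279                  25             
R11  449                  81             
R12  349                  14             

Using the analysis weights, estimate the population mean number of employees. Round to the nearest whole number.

273

Weighted sum = 178×33 + 256×24 + 236×57 + 187×37 + 379×51 + 221×55 + 114×43 + 175×48 + 306×74 + 279×25 + 449×81 + 349×14
  = 5874 + 6144 + 13452 + 6919 + 19329 + 12155 + 4902 + 8400 + 22644 + 6975 + 36369 + 4886 = 148049
Sum of weights = 33 + 24 + 57 + 37 + 51 + 55 + 43 + 48 + 74 + 25 + 81 + 14 = 542
Weighted mean = 148049 / 542 = 273.15314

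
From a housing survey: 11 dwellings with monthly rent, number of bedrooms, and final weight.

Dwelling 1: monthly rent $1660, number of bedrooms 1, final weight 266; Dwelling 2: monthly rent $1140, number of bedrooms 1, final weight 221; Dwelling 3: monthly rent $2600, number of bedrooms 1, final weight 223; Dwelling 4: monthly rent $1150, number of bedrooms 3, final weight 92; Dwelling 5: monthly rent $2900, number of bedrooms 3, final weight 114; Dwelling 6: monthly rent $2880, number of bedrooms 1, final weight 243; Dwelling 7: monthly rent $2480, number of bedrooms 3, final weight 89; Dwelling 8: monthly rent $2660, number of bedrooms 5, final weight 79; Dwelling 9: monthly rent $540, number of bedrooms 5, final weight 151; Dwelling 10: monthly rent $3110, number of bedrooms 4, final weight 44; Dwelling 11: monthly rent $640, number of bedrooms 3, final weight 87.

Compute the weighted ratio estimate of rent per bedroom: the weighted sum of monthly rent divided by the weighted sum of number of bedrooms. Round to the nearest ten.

910

Σ wᵢ·y = 1660×266 + 1140×221 + 2600×223 + 1150×92 + 2900×114 + 2880×243 + 2480×89 + 2660×79 + 540×151 + 3110×44 + 640×87
  = 3114460
Σ wᵢ·x = 1×266 + 1×221 + 1×223 + 3×92 + 3×114 + 1×243 + 3×89 + 5×79 + 5×151 + 4×44 + 3×87
  = 266 + 221 + 223 + 276 + 342 + 243 + 267 + 395 + 755 + 176 + 261 = 3425
Ratio = 3114460 / 3425 = 909.33139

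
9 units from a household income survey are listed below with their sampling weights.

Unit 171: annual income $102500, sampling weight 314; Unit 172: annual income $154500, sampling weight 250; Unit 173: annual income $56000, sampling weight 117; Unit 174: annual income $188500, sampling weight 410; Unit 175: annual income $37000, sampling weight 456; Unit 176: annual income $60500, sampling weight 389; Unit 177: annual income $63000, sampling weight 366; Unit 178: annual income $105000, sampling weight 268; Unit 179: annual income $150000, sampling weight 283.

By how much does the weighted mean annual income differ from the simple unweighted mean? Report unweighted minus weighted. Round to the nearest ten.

700

Unweighted sum = 102500 + 154500 + 56000 + 188500 + 37000 + 60500 + 63000 + 105000 + 150000 = 917000
Unweighted mean = 917000 / 9 = 101888.89
Weighted sum = 102500×314 + 154500×250 + 56000×117 + 188500×410 + 37000×456 + 60500×389 + 63000×366 + 105000×268 + 150000×283
  = 32185000 + 38625000 + 6552000 + 77285000 + 16872000 + 23534500 + 23058000 + 28140000 + 42450000 = 288701500
Sum of weights = 314 + 250 + 117 + 410 + 456 + 389 + 366 + 268 + 283 = 2853
Weighted mean = 288701500 / 2853 = 101192.25
Difference (unweighted minus weighted) = 696.63512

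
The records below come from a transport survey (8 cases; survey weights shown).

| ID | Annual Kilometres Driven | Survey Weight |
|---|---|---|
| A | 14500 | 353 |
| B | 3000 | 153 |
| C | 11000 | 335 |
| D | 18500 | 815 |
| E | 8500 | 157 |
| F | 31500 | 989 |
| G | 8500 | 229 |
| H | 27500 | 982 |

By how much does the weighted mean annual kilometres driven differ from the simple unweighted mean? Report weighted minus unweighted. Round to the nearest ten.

Unweighted sum = 14500 + 3000 + 11000 + 18500 + 8500 + 31500 + 8500 + 27500 = 123000
Unweighted mean = 123000 / 8 = 15375
Weighted sum = 14500×353 + 3000×153 + 11000×335 + 18500×815 + 8500×157 + 31500×989 + 8500×229 + 27500×982
  = 5118500 + 459000 + 3685000 + 15077500 + 1334500 + 31153500 + 1946500 + 27005000 = 85779500
Sum of weights = 353 + 153 + 335 + 815 + 157 + 989 + 229 + 982 = 4013
Weighted mean = 85779500 / 4013 = 21375.405
Difference (weighted minus unweighted) = 6000.4049

6000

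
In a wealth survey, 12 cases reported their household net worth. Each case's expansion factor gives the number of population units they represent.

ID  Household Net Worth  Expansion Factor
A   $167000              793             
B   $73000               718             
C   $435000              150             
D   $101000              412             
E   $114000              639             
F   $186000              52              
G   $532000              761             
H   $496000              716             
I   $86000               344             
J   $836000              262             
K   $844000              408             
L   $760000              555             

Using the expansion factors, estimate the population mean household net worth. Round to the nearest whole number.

369876

Weighted sum = 167000×793 + 73000×718 + 435000×150 + 101000×412 + 114000×639 + 186000×52 + 532000×761 + 496000×716 + 86000×344 + 836000×262 + 844000×408 + 760000×555
  = 132431000 + 52414000 + 65250000 + 41612000 + 72846000 + 9672000 + 404852000 + 355136000 + 29584000 + 219032000 + 344352000 + 421800000 = 2148981000
Sum of weights = 793 + 718 + 150 + 412 + 639 + 52 + 761 + 716 + 344 + 262 + 408 + 555 = 5810
Weighted mean = 2148981000 / 5810 = 369876.25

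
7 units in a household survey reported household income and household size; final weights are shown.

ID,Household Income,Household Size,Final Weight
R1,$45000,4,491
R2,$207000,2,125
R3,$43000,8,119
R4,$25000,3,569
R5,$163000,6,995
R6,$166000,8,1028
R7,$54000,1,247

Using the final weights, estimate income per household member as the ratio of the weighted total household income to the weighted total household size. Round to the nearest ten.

Σ wᵢ·y = 413483000
Σ wᵢ·x = 19314
Ratio = 413483000 / 19314 = 21408.46

21410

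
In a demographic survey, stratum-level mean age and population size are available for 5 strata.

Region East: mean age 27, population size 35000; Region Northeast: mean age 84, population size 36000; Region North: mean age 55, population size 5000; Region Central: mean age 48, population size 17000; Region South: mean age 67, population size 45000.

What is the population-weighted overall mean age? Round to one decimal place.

58.5

Σ Nₕ·x̄ₕ = 27×35000 + 84×36000 + 55×5000 + 48×17000 + 67×45000
  = 945000 + 3024000 + 275000 + 816000 + 3015000 = 8075000
Σ Nₕ = 35000 + 36000 + 5000 + 17000 + 45000 = 138000
Overall mean = 8075000 / 138000 = 58.514493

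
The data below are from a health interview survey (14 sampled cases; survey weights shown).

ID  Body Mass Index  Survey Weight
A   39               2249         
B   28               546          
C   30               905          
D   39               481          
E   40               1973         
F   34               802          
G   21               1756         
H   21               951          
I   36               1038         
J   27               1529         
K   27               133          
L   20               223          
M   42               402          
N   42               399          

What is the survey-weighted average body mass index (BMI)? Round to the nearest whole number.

32

Weighted sum = 432287
Sum of weights = 13387
Weighted mean = 432287 / 13387 = 32.291552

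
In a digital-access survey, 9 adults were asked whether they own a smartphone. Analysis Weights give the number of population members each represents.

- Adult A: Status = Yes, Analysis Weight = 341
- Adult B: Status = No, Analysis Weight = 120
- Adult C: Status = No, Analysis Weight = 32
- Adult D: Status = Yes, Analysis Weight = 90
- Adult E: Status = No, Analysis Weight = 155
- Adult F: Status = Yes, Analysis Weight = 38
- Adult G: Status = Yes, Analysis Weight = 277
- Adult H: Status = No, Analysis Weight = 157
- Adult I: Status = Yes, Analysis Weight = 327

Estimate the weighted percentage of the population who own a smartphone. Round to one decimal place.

69.8

Sum of weights for 'Yes' = 341 + 90 + 38 + 277 + 327 = 1073
Total weight = 1537
Weighted proportion = 1073 / 1537 = 0.69811321 → 69.811321%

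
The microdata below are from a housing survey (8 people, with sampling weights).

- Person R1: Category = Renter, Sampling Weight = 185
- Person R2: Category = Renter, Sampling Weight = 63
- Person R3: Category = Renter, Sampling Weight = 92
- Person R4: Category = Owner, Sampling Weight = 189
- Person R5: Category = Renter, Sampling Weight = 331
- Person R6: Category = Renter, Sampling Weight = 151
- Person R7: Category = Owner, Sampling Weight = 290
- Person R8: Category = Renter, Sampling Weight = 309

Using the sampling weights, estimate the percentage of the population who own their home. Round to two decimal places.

Sum of weights for 'Owner' = 189 + 290 = 479
Total weight = 185 + 63 + 92 + 189 + 331 + 151 + 290 + 309 = 1610
Weighted proportion = 479 / 1610 = 0.29751553 → 29.751553%

29.75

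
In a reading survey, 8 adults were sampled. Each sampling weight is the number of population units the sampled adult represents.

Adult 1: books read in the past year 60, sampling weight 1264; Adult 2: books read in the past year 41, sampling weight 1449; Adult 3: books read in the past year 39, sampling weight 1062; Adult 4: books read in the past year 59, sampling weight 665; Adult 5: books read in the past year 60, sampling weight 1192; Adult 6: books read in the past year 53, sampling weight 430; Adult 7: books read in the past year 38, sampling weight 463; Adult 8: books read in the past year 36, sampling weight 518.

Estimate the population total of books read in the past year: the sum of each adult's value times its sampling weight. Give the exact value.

Weighted total = 60×1264 + 41×1449 + 39×1062 + 59×665 + 60×1192 + 53×430 + 38×463 + 36×518
  = 346454

346454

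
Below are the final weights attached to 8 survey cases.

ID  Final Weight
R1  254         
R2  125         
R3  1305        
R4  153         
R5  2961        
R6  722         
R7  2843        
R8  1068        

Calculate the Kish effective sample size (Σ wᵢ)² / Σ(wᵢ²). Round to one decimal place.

Σ wᵢ = 9431
Σ wᵢ² = 64516 + 15625 + 1703025 + 23409 + 8767521 + 521284 + 8082649 + 1140624 = 20318653
n_eff = 9431² / 20318653 = 88943761 / 20318653 = 4.3774438

4.4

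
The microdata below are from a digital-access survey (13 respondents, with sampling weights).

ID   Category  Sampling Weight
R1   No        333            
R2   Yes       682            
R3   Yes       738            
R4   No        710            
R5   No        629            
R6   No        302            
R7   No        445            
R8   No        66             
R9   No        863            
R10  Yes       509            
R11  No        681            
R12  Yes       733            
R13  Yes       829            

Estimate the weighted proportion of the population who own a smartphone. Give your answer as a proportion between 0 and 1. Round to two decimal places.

0.46

Sum of weights for 'Yes' = 682 + 738 + 509 + 733 + 829 = 3491
Total weight = 7520
Weighted proportion = 3491 / 7520 = 0.46422872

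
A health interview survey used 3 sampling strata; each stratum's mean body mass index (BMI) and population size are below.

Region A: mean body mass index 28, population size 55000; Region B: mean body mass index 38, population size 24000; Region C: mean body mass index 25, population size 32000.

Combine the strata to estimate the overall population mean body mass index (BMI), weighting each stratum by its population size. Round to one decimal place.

Σ Nₕ·x̄ₕ = 28×55000 + 38×24000 + 25×32000
  = 1540000 + 912000 + 800000 = 3252000
Σ Nₕ = 55000 + 24000 + 32000 = 111000
Overall mean = 3252000 / 111000 = 29.297297

29.3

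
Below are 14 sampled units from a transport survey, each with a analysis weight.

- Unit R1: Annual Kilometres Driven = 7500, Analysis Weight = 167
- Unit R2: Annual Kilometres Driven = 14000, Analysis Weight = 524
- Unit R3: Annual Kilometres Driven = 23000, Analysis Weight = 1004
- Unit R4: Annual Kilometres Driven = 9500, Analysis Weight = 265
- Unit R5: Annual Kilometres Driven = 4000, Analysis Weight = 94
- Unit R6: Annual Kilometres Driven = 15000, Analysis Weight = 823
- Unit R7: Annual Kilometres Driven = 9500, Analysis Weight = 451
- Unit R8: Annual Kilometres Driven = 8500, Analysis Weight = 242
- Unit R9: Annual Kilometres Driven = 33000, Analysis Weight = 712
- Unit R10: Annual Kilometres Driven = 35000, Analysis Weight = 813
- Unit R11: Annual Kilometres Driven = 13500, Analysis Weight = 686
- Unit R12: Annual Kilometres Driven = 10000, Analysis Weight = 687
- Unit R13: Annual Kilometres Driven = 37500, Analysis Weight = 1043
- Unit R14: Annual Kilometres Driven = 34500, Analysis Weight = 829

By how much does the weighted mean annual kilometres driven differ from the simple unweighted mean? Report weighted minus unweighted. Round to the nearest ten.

Unweighted sum = 254500
Unweighted mean = 254500 / 14 = 18178.571
Weighted sum = 189055500
Sum of weights = 8340
Weighted mean = 189055500 / 8340 = 22668.525
Difference (weighted minus unweighted) = 4489.9538

4490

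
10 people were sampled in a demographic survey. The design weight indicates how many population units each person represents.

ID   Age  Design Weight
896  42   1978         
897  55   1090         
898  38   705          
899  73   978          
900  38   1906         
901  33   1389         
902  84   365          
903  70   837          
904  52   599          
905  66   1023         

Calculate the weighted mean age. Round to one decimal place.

50.4

Weighted sum = 547391
Sum of weights = 1978 + 1090 + 705 + 978 + 1906 + 1389 + 365 + 837 + 599 + 1023 = 10870
Weighted mean = 547391 / 10870 = 50.357958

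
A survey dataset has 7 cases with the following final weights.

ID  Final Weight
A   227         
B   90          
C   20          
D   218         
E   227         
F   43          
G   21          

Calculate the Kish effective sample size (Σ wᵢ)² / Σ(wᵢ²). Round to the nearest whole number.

Σ wᵢ = 227 + 90 + 20 + 218 + 227 + 43 + 21 = 846
Σ wᵢ² = 51529 + 8100 + 400 + 47524 + 51529 + 1849 + 441 = 161372
n_eff = 846² / 161372 = 715716 / 161372 = 4.4351932

4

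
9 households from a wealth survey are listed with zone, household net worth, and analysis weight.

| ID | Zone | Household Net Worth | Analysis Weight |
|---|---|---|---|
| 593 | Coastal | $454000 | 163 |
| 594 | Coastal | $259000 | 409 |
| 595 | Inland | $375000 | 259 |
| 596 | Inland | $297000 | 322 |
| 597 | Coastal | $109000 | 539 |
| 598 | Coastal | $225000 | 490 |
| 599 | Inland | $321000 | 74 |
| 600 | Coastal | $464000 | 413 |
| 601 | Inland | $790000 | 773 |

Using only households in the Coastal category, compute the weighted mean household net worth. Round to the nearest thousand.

Coastal rows: 593, 594, 597, 598, 600
Weighted sum = 454000×163 + 259000×409 + 109000×539 + 225000×490 + 464000×413
  = 74002000 + 105931000 + 58751000 + 110250000 + 191632000 = 540566000
Sum of weights = 163 + 409 + 539 + 490 + 413 = 2014
Weighted mean = 540566000 / 2014 = 268404.17

268000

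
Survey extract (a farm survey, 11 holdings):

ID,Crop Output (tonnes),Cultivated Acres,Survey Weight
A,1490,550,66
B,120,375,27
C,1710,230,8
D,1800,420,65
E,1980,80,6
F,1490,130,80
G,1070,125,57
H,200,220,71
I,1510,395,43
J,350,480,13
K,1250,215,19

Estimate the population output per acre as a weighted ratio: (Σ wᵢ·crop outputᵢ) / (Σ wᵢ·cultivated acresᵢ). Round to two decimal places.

3.90

Σ wᵢ·y = 531760
Σ wᵢ·x = 550×66 + 375×27 + 230×8 + 420×65 + 80×6 + 130×80 + 125×57 + 220×71 + 395×43 + 480×13 + 215×19
  = 136500
Ratio = 531760 / 136500 = 3.8956777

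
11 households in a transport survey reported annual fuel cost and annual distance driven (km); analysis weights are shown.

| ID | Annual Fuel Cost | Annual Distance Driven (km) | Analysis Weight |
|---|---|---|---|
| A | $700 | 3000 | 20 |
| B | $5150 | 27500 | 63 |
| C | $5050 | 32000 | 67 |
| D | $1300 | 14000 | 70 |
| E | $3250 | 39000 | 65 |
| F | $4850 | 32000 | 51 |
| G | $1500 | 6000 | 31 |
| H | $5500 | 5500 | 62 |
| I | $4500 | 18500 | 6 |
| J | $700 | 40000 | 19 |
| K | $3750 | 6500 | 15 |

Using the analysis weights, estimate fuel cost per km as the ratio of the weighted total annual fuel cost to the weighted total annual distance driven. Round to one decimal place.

0.2

Σ wᵢ·y = 700×20 + 5150×63 + 5050×67 + 1300×70 + 3250×65 + 4850×51 + 1500×31 + 5500×62 + 4500×6 + 700×19 + 3750×15
  = 1710450
Σ wᵢ·x = 10579000
Ratio = 1710450 / 10579000 = 0.16168352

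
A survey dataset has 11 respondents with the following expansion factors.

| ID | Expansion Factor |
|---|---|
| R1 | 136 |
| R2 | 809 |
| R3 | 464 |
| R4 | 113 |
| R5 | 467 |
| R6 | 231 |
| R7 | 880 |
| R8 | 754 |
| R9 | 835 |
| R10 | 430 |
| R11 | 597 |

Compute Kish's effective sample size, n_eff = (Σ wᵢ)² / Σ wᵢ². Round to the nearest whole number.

9

Σ wᵢ = 5716
Σ wᵢ² = 3753942
n_eff = 5716² / 3753942 = 32672656 / 3753942 = 8.7035591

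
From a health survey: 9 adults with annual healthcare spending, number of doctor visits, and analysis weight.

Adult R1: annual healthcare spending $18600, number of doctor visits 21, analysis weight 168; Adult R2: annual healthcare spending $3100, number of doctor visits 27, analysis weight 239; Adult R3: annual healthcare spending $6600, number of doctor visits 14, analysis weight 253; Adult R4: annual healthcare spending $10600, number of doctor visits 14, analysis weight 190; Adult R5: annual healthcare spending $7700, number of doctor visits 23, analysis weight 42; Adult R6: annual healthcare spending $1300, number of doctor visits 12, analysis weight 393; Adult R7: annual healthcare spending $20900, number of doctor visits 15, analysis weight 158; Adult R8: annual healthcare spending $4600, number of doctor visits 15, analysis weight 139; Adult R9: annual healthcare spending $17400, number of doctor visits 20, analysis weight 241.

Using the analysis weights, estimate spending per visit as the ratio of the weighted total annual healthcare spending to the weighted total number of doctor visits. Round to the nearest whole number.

Σ wᵢ·y = 16518800
Σ wᵢ·x = 31140
Ratio = 16518800 / 31140 = 530.46885

530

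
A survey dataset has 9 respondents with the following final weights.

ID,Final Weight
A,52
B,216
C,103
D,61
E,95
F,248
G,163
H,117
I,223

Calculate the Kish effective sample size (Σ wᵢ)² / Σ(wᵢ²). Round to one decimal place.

Σ wᵢ = 52 + 216 + 103 + 61 + 95 + 248 + 163 + 117 + 223 = 1278
Σ wᵢ² = 2704 + 46656 + 10609 + 3721 + 9025 + 61504 + 26569 + 13689 + 49729 = 224206
n_eff = 1278² / 224206 = 1633284 / 224206 = 7.2847471

7.3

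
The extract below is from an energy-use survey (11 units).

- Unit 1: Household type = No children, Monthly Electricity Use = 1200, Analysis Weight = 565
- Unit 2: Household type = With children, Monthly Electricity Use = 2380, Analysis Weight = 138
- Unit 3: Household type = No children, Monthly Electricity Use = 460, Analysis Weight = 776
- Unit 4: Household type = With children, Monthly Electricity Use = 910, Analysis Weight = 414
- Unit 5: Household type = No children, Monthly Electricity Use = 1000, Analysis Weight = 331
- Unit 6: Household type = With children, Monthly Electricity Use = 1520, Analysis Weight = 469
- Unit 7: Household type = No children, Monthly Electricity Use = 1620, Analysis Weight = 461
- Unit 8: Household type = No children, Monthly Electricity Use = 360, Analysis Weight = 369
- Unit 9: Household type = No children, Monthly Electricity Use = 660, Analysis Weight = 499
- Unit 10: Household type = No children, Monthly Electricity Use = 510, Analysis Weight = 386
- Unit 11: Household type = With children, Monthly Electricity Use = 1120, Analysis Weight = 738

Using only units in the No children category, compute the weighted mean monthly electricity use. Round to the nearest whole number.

818

No children rows: 1, 3, 5, 7, 8, 9, 10
Weighted sum = 1200×565 + 460×776 + 1000×331 + 1620×461 + 360×369 + 660×499 + 510×386
  = 2771820
Sum of weights = 3387
Weighted mean = 2771820 / 3387 = 818.37024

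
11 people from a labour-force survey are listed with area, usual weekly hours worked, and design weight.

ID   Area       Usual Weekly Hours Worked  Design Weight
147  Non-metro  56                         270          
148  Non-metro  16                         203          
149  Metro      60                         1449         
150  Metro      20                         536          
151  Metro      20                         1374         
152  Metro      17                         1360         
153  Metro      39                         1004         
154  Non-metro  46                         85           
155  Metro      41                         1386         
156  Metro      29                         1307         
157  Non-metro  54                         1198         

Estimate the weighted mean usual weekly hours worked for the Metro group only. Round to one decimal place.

Metro rows: 149, 150, 151, 152, 153, 155, 156
Weighted sum = 60×1449 + 20×536 + 20×1374 + 17×1360 + 39×1004 + 41×1386 + 29×1307
  = 86940 + 10720 + 27480 + 23120 + 39156 + 56826 + 37903 = 282145
Sum of weights = 1449 + 536 + 1374 + 1360 + 1004 + 1386 + 1307 = 8416
Weighted mean = 282145 / 8416 = 33.524834

33.5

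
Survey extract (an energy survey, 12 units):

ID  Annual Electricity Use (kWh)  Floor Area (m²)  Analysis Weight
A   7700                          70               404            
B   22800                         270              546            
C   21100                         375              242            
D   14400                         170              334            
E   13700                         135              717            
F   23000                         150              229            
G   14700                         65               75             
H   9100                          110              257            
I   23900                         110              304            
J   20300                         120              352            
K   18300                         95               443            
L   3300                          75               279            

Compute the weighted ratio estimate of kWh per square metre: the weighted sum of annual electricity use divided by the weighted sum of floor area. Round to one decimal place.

107.7

Σ wᵢ·y = 7700×404 + 22800×546 + 21100×242 + 14400×334 + 13700×717 + 23000×229 + 14700×75 + 9100×257 + 23900×304 + 20300×352 + 18300×443 + 3300×279
  = 3110800 + 12448800 + 5106200 + 4809600 + 9822900 + 5267000 + 1102500 + 2338700 + 7265600 + 7145600 + 8106900 + 920700 = 67445300
Σ wᵢ·x = 70×404 + 270×546 + 375×242 + 170×334 + 135×717 + 150×229 + 65×75 + 110×257 + 110×304 + 120×352 + 95×443 + 75×279
  = 28280 + 147420 + 90750 + 56780 + 96795 + 34350 + 4875 + 28270 + 33440 + 42240 + 42085 + 20925 = 626210
Ratio = 67445300 / 626210 = 107.70397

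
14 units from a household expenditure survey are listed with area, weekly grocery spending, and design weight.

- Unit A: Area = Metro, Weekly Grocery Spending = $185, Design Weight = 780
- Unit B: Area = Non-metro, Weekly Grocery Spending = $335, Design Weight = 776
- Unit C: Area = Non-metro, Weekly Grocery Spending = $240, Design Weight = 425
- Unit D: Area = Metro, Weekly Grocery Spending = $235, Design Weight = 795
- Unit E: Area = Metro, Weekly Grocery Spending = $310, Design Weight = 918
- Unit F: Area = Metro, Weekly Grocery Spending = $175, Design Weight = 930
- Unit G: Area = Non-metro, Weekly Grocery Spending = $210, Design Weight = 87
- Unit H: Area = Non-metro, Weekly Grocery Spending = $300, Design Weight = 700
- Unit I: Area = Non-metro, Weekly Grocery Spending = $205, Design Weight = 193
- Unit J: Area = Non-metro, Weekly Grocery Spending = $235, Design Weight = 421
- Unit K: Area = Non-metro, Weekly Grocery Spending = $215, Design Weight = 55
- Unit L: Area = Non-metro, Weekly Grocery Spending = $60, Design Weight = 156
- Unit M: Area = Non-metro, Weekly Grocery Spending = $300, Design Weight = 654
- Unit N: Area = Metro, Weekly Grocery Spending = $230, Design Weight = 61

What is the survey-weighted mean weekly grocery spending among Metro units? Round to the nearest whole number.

227

Metro rows: A, D, E, F, N
Weighted sum = 185×780 + 235×795 + 310×918 + 175×930 + 230×61
  = 144300 + 186825 + 284580 + 162750 + 14030 = 792485
Sum of weights = 3484
Weighted mean = 792485 / 3484 = 227.46412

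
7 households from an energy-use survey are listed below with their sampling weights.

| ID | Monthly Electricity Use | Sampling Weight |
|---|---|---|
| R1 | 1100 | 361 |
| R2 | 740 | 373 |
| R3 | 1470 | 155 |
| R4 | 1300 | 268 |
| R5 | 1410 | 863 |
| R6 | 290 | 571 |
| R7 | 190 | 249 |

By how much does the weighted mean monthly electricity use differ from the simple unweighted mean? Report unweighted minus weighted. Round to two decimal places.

Unweighted sum = 1100 + 740 + 1470 + 1300 + 1410 + 290 + 190 = 6500
Unweighted mean = 6500 / 7 = 928.57143
Weighted sum = 1100×361 + 740×373 + 1470×155 + 1300×268 + 1410×863 + 290×571 + 190×249
  = 397100 + 276020 + 227850 + 348400 + 1216830 + 165590 + 47310 = 2679100
Sum of weights = 361 + 373 + 155 + 268 + 863 + 571 + 249 = 2840
Weighted mean = 2679100 / 2840 = 943.34507
Difference (unweighted minus weighted) = -14.773642

-14.77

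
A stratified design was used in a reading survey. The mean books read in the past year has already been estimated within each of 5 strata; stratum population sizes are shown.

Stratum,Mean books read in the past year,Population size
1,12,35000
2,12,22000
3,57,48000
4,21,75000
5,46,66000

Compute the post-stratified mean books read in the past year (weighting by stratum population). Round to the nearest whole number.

Σ Nₕ·x̄ₕ = 12×35000 + 12×22000 + 57×48000 + 21×75000 + 46×66000
  = 420000 + 264000 + 2736000 + 1575000 + 3036000 = 8031000
Σ Nₕ = 35000 + 22000 + 48000 + 75000 + 66000 = 246000
Overall mean = 8031000 / 246000 = 32.646341

33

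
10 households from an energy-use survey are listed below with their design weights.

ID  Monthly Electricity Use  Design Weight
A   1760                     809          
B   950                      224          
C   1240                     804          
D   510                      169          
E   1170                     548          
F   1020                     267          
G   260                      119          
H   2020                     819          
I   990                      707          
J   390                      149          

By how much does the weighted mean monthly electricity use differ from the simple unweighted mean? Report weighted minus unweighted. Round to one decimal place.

285.7

Unweighted sum = 1760 + 950 + 1240 + 510 + 1170 + 1020 + 260 + 2020 + 990 + 390 = 10310
Unweighted mean = 10310 / 10 = 1031
Weighted sum = 1760×809 + 950×224 + 1240×804 + 510×169 + 1170×548 + 1020×267 + 260×119 + 2020×819 + 990×707 + 390×149
  = 1423840 + 212800 + 996960 + 86190 + 641160 + 272340 + 30940 + 1654380 + 699930 + 58110 = 6076650
Sum of weights = 809 + 224 + 804 + 169 + 548 + 267 + 119 + 819 + 707 + 149 = 4615
Weighted mean = 6076650 / 4615 = 1316.7172
Difference (weighted minus unweighted) = 285.71723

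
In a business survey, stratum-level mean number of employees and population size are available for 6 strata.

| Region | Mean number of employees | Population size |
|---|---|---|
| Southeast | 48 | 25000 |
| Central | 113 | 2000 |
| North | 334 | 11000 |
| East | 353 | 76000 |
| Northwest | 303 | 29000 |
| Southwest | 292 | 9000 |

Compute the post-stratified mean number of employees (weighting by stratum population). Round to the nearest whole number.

285

Σ Nₕ·x̄ₕ = 48×25000 + 113×2000 + 334×11000 + 353×76000 + 303×29000 + 292×9000
  = 1200000 + 226000 + 3674000 + 26828000 + 8787000 + 2628000 = 43343000
Σ Nₕ = 25000 + 2000 + 11000 + 76000 + 29000 + 9000 = 152000
Overall mean = 43343000 / 152000 = 285.15132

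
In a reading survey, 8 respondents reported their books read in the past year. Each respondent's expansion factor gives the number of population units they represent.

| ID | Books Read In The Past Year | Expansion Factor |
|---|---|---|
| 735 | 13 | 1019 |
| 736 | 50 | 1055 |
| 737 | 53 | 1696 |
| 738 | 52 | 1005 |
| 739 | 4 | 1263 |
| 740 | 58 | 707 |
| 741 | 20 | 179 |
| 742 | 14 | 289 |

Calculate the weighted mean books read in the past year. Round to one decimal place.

36.3

Weighted sum = 13×1019 + 50×1055 + 53×1696 + 52×1005 + 4×1263 + 58×707 + 20×179 + 14×289
  = 261829
Sum of weights = 1019 + 1055 + 1696 + 1005 + 1263 + 707 + 179 + 289 = 7213
Weighted mean = 261829 / 7213 = 36.299598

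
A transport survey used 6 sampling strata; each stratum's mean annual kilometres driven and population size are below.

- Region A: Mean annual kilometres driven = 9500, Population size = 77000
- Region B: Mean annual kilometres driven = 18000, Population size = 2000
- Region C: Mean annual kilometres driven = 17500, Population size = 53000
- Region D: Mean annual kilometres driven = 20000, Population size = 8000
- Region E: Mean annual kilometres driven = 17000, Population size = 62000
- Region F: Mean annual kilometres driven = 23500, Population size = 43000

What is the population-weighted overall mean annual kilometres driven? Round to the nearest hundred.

Σ Nₕ·x̄ₕ = 3919500000
Σ Nₕ = 77000 + 2000 + 53000 + 8000 + 62000 + 43000 = 245000
Overall mean = 3919500000 / 245000 = 15997.959

16000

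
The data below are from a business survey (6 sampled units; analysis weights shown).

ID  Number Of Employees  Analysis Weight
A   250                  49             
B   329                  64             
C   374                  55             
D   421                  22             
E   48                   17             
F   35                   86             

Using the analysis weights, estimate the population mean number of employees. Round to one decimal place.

Weighted sum = 66964
Sum of weights = 49 + 64 + 55 + 22 + 17 + 86 = 293
Weighted mean = 66964 / 293 = 228.54608

228.5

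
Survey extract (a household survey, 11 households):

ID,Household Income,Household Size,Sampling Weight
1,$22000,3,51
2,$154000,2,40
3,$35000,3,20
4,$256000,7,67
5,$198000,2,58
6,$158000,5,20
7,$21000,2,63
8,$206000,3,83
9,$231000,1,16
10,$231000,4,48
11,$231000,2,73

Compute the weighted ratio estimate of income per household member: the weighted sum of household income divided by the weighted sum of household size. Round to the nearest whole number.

52634

Σ wᵢ·y = 22000×51 + 154000×40 + 35000×20 + 256000×67 + 198000×58 + 158000×20 + 21000×63 + 206000×83 + 231000×16 + 231000×48 + 231000×73
  = 89846000
Σ wᵢ·x = 3×51 + 2×40 + 3×20 + 7×67 + 2×58 + 5×20 + 2×63 + 3×83 + 1×16 + 4×48 + 2×73
  = 153 + 80 + 60 + 469 + 116 + 100 + 126 + 249 + 16 + 192 + 146 = 1707
Ratio = 89846000 / 1707 = 52633.861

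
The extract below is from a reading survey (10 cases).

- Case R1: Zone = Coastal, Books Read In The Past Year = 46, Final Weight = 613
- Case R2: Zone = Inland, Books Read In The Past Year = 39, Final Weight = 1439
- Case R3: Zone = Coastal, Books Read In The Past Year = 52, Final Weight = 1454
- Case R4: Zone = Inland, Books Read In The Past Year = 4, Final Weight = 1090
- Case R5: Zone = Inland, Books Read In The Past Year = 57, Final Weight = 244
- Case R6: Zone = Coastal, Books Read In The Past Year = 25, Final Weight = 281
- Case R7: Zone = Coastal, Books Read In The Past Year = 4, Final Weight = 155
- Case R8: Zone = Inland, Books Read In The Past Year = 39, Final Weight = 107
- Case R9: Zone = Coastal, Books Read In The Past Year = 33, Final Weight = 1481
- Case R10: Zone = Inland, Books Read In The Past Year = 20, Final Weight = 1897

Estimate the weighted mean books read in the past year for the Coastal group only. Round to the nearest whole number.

40

Coastal rows: R1, R3, R6, R7, R9
Weighted sum = 46×613 + 52×1454 + 25×281 + 4×155 + 33×1481
  = 28198 + 75608 + 7025 + 620 + 48873 = 160324
Sum of weights = 3984
Weighted mean = 160324 / 3984 = 40.241968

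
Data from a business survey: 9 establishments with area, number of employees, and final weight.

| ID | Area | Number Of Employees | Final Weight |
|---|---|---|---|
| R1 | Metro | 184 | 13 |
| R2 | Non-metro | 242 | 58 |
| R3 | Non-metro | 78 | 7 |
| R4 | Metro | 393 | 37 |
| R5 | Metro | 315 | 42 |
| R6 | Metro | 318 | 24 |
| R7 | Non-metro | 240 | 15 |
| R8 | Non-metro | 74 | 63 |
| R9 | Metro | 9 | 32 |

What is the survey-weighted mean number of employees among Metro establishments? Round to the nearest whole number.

Metro rows: R1, R4, R5, R6, R9
Weighted sum = 184×13 + 393×37 + 315×42 + 318×24 + 9×32
  = 2392 + 14541 + 13230 + 7632 + 288 = 38083
Sum of weights = 13 + 37 + 42 + 24 + 32 = 148
Weighted mean = 38083 / 148 = 257.31757

257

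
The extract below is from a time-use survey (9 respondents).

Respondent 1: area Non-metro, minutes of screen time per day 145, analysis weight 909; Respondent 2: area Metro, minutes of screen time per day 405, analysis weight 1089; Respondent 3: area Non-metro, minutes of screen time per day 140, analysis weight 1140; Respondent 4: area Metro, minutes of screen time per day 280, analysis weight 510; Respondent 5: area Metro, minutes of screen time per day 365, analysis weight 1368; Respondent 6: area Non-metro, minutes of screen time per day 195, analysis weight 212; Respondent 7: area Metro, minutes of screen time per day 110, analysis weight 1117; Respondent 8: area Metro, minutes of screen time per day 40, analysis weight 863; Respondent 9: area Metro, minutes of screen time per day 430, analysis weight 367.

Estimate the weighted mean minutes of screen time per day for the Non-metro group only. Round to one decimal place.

Non-metro rows: 1, 3, 6
Weighted sum = 145×909 + 140×1140 + 195×212
  = 332745
Sum of weights = 909 + 1140 + 212 = 2261
Weighted mean = 332745 / 2261 = 147.16718

147.2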